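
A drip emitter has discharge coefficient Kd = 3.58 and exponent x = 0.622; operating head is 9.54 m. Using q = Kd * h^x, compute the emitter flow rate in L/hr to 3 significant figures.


q = 3.58 * 9.54^0.622 = 14.6 L/hr
Therefore the emitter flow rate = 14.6 L/hr.


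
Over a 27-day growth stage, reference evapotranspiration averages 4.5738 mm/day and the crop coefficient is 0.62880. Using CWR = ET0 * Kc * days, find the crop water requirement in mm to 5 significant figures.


CWR = 4.5738 * 0.62880 * 27 = 77.652 mm
Therefore the crop water requirement = 77.652 mm.


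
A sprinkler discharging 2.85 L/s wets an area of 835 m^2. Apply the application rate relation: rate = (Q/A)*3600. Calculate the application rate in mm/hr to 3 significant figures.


rate = (2.85 / 835) * 3600 = 12.3 mm/hr
Therefore the application rate = 12.3 mm/hr.


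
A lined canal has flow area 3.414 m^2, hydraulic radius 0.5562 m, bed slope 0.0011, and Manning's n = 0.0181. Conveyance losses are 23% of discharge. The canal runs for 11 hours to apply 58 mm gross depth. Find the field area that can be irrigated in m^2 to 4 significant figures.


Approach: apply Manning's equation with a conveyance and depth budget, Q = (1/n)*A*R^(2/3)*S^(1/2); Q_field = Q*(1-loss); Area = Q_field*t/(d/1000).
Step 1 — canal discharge (Manning's equation):
  Q = (1/0.0181) * 3.414 * 0.5562^(2/3) * 0.0011^(1/2) = 4.23092 m^3/s
Step 2 — delivered flow: Q_field = 4.23092*(1 - 23/100) = 3.25781 m^3/s
Step 3 — volume delivered: V = 3.25781 * 11*3600 = 129009 m^3
Step 4 — area served: A = V / (depth/1000) = 129009 / 0.058 = 2224000 m^2
Therefore the field area that can be irrigated = 2224000 m^2.


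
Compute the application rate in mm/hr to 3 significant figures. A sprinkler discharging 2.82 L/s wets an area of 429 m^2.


Approach: apply the application rate relation, rate = (Q/A)*3600.
rate = (2.82 / 429) * 3600 = 23.7 mm/hr
Therefore the application rate = 23.7 mm/hr.


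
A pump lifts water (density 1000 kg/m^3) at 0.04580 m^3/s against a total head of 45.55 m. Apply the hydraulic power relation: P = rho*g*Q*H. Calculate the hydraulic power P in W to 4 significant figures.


P = 1000 * 9.81 * 0.04580 * 45.55 = 20470 W
Therefore the hydraulic power P = 20470 W.


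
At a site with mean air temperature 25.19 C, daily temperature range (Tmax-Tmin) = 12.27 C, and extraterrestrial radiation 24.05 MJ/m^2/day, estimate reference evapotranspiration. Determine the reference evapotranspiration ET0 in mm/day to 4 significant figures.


Approach: apply the Hargreaves-Samani method, ET0 = 0.0023*(Tmean+17.8)*sqrt(Tmax-Tmin)*0.408*Ra.
ET0 = 0.0023*(25.19+17.8)*sqrt(12.27)*0.408*24.05 = 3.399 mm/day
Therefore the reference evapotranspiration ET0 = 3.399 mm/day.


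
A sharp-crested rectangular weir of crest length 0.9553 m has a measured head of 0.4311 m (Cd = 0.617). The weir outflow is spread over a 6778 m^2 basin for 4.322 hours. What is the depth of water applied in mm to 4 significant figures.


Approach: apply the rectangular weir equation with a volume-to-depth conversion, Q = (2/3)*Cd*L*sqrt(2g)*H^1.5; d = Q*t/A * 1000.
Step 1 — weir discharge:
  Q = (2/3)*0.617*0.9553*sqrt(2*9.81)*0.4311^1.5 = 0.492663 m^3/s
Step 2 — volume: V = 0.492663 * 4.322*3600 = 7665.45 m^3
Step 3 — depth: d = V/A * 1000 = 7665.45/6778 * 1000 = 1131 mm
Therefore the depth of water applied = 1131 mm.


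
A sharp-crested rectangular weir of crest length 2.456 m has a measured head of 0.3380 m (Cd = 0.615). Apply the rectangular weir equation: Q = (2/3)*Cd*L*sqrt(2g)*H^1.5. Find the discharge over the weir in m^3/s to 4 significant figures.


Q = (2/3)*0.615*2.456*sqrt(2*9.81)*0.3380^1.5 = 0.8765 m^3/s
Therefore the discharge over the weir = 0.8765 m^3/s.


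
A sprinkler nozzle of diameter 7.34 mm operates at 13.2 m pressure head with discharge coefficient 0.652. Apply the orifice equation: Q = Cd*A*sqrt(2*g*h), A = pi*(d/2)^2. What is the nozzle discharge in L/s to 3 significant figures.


A = pi*(7.34e-3/2)^2 = 4.2314e-05 m^2
Q = 0.652 * 4.2314e-05 * sqrt(2*9.81*13.2) * 1000 = 0.444 L/s
Therefore the nozzle discharge = 0.444 L/s.


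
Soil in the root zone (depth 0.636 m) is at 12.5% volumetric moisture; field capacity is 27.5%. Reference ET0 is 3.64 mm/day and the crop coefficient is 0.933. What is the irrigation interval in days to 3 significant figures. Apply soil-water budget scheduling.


Approach: apply soil-water budget scheduling, SMD = (FC-theta)/100*depth*1000; ETc = ET0*Kc; interval = SMD/ETc.
Step 1 — soil moisture deficit:
  SMD = (27.5 - 12.5)/100 * 0.636 * 1000 = 95.400 mm
Step 2 — daily crop ET (ETc = ET0*Kc):
  ETc = 3.64 * 0.933 = 3.3961 mm/day
Step 3 — irrigation interval (SMD/ETc):
  interval = 95.400 / 3.3961 = 28.1 days
Therefore the irrigation interval = 28.1 days.


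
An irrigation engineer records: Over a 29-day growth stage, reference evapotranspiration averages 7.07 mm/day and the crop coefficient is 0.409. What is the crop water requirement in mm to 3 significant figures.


Approach: apply the crop water requirement relation, CWR = ET0 * Kc * days.
CWR = 7.07 * 0.409 * 29 = 83.9 mm
Therefore the crop water requirement = 83.9 mm.


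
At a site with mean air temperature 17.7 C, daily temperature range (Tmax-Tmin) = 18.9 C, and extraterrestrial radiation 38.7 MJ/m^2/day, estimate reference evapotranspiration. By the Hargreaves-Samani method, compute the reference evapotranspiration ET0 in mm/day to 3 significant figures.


Approach: apply the Hargreaves-Samani method, ET0 = 0.0023*(Tmean+17.8)*sqrt(Tmax-Tmin)*0.408*Ra.
ET0 = 0.0023*(17.7+17.8)*sqrt(18.9)*0.408*38.7 = 5.60 mm/day
Therefore the reference evapotranspiration ET0 = 5.60 mm/day.


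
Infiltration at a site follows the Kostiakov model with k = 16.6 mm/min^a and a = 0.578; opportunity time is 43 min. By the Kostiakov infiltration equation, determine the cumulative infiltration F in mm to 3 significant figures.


Approach: apply the Kostiakov infiltration equation, F = k*t^a.
F = 16.6 * 43^0.578 = 146 mm
Therefore the cumulative infiltration F = 146 mm.


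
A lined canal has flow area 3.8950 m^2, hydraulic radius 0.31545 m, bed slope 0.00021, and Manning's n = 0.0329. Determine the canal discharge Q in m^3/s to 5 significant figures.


Approach: apply Manning's equation, Q = (1/n)*A*R^(2/3)*S^(1/2).
Q = (1/0.0329) * 3.8950 * 0.31545^(2/3) * 0.00021^(1/2) = 0.79501 m^3/s
Therefore the canal discharge Q = 0.79501 m^3/s.


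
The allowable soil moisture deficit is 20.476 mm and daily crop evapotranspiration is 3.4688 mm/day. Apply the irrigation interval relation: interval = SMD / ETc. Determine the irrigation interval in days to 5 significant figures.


interval = 20.476 / 3.4688 = 5.9029 days
Therefore the irrigation interval = 5.9029 days.


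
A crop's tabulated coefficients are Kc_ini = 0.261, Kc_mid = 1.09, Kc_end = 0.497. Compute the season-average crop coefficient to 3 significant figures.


Approach: apply a simple seasonal average, Kc_avg = (Kc_ini + Kc_mid + Kc_end)/3.
Kc_avg = (0.261 + 1.09 + 0.497)/3 = 0.616
Therefore the season-average crop coefficient = 0.616.


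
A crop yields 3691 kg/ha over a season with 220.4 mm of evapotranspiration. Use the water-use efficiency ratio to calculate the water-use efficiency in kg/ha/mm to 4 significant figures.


Approach: apply the water-use efficiency ratio, WUE = yield/ET.
WUE = 3691 / 220.4 = 16.75 kg/ha/mm
Therefore the water-use efficiency = 16.75 kg/ha/mm.


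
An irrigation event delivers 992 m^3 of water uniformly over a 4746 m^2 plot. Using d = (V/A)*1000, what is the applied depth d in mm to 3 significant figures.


d = (992 / 4746) * 1000 = 209 mm
Therefore the applied depth d = 209 mm.


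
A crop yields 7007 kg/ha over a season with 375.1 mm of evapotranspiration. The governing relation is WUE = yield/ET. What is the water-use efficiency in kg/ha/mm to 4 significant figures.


WUE = 7007 / 375.1 = 18.68 kg/ha/mm
Therefore the water-use efficiency = 18.68 kg/ha/mm.


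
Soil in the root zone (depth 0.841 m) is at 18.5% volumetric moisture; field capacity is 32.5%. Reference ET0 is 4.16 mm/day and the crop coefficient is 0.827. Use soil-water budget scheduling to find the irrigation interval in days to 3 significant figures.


Approach: apply soil-water budget scheduling, SMD = (FC-theta)/100*depth*1000; ETc = ET0*Kc; interval = SMD/ETc.
Step 1 — soil moisture deficit:
  SMD = (32.5 - 18.5)/100 * 0.841 * 1000 = 117.74 mm
Step 2 — daily crop ET (ETc = ET0*Kc):
  ETc = 4.16 * 0.827 = 3.4403 mm/day
Step 3 — irrigation interval (SMD/ETc):
  interval = 117.74 / 3.4403 = 34.2 days
Therefore the irrigation interval = 34.2 days.


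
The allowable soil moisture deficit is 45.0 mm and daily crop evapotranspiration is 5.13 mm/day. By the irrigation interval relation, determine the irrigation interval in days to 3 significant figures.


Approach: apply the irrigation interval relation, interval = SMD / ETc.
interval = 45.0 / 5.13 = 8.77 days
Therefore the irrigation interval = 8.77 days.


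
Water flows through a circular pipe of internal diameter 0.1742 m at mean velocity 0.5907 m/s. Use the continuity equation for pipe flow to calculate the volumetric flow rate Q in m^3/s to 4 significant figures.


Approach: apply the continuity equation for pipe flow, Q = A * v with A = pi*(D/2)^2.
A = pi*(0.1742/2)^2 = 0.0238334 m^2
Q = 0.0238334 * 0.5907 = 0.01408 m^3/s
Therefore the volumetric flow rate Q = 0.01408 m^3/s.


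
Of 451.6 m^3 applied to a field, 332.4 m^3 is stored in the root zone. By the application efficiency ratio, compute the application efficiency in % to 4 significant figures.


Approach: apply the application efficiency ratio, Ea = (stored/applied)*100.
Ea = (332.4/451.6)*100 = 73.60 %
Therefore the application efficiency = 73.60 %.


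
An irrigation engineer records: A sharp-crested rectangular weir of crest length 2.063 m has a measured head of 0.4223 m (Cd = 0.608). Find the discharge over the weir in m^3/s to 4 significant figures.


Approach: apply the rectangular weir equation, Q = (2/3)*Cd*L*sqrt(2g)*H^1.5.
Q = (2/3)*0.608*2.063*sqrt(2*9.81)*0.4223^1.5 = 1.016 m^3/s
Therefore the discharge over the weir = 1.016 m^3/s.


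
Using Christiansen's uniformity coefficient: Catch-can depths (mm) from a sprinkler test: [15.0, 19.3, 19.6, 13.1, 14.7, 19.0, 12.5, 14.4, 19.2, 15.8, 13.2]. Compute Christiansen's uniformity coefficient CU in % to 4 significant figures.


Approach: apply Christiansen's uniformity coefficient, CU = (1 - mean_abs_deviation/mean)*100.
mean = 15.9818 mm
mean |d_i - mean| = 2.39504 mm
CU = (1 - 2.39504/15.9818)*100 = 85.01 %
Therefore Christiansen's uniformity coefficient CU = 85.01 %.


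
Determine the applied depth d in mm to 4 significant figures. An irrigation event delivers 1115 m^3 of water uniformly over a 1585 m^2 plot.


Approach: apply depth from volume over area, d = (V/A)*1000.
d = (1115 / 1585) * 1000 = 703.5 mm
Therefore the applied depth d = 703.5 mm.


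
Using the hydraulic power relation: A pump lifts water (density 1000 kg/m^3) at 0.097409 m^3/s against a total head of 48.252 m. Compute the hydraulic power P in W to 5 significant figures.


Approach: apply the hydraulic power relation, P = rho*g*Q*H.
P = 1000 * 9.81 * 0.097409 * 48.252 = 46109 W
Therefore the hydraulic power P = 46109 W.


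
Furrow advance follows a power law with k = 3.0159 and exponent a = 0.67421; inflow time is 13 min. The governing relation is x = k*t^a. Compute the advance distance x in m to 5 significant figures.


x = 3.0159 * 13^0.67421 = 17.000 m
Therefore the advance distance x = 17.000 m.


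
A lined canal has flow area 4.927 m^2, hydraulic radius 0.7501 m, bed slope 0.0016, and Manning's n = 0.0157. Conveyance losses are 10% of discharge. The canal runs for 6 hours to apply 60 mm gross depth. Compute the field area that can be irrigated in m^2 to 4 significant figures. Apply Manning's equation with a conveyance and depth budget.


Approach: apply Manning's equation with a conveyance and depth budget, Q = (1/n)*A*R^(2/3)*S^(1/2); Q_field = Q*(1-loss); Area = Q_field*t/(d/1000).
Step 1 — canal discharge (Manning's equation):
  Q = (1/0.0157) * 4.927 * 0.7501^(2/3) * 0.0016^(1/2) = 10.3631 m^3/s
Step 2 — delivered flow: Q_field = 10.3631*(1 - 10/100) = 9.32678 m^3/s
Step 3 — volume delivered: V = 9.32678 * 6*3600 = 201458 m^3
Step 4 — area served: A = V / (depth/1000) = 201458 / 0.06 = 3358000 m^2
Therefore the field area that can be irrigated = 3358000 m^2.


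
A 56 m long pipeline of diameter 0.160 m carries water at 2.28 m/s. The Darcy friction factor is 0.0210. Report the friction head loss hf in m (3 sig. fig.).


Approach: apply the Darcy-Weisbach equation, hf = f*(L/D)*(v^2/(2g)).
hf = 0.0210 * (56/0.160) * (2.28^2 / (2*9.81))
hf = 1.95 m
Therefore the friction head loss hf = 1.95 m.


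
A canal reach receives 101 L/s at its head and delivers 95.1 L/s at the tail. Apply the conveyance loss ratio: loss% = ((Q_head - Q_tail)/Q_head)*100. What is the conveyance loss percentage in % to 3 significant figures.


loss = ((101 - 95.1)/101)*100 = 5.84 %
Therefore the conveyance loss percentage = 5.84 %.


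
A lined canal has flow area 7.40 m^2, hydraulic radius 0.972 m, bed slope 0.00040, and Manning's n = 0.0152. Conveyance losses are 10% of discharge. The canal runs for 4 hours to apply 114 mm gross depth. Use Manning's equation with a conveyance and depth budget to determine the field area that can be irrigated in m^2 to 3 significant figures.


Approach: apply Manning's equation with a conveyance and depth budget, Q = (1/n)*A*R^(2/3)*S^(1/2); Q_field = Q*(1-loss); Area = Q_field*t/(d/1000).
Step 1 — canal discharge (Manning's equation):
  Q = (1/0.0152) * 7.40 * 0.972^(2/3) * 0.00040^(1/2) = 9.5542 m^3/s
Step 2 — delivered flow: Q_field = 9.5542*(1 - 10/100) = 8.5988 m^3/s
Step 3 — volume delivered: V = 8.5988 * 4*3600 = 123820 m^3
Step 4 — area served: A = V / (depth/1000) = 123820 / 0.114 = 1090000 m^2
Therefore the field area that can be irrigated = 1090000 m^2.


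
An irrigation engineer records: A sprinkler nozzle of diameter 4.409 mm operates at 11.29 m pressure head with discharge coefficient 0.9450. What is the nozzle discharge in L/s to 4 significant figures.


Approach: apply the orifice equation, Q = Cd*A*sqrt(2*g*h), A = pi*(d/2)^2.
A = pi*(4.409e-3/2)^2 = 1.52676e-05 m^2
Q = 0.9450 * 1.52676e-05 * sqrt(2*9.81*11.29) * 1000 = 0.2147 L/s
Therefore the nozzle discharge = 0.2147 L/s.


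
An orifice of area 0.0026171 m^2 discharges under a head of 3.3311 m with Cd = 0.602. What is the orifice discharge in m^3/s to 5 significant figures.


Approach: apply the orifice equation, Q = Cd*A*sqrt(2*g*h).
Q = 0.602 * 0.0026171 * sqrt(2*9.81*3.3311) = 0.012737 m^3/s
Therefore the orifice discharge = 0.012737 m^3/s.


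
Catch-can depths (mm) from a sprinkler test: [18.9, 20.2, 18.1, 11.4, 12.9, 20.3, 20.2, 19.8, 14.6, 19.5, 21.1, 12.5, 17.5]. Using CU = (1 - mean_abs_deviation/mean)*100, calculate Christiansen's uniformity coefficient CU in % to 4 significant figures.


mean = 17.4615 mm
mean |d_i - mean| = 2.83787 mm
CU = (1 - 2.83787/17.4615)*100 = 83.75 %
Therefore Christiansen's uniformity coefficient CU = 83.75 %.


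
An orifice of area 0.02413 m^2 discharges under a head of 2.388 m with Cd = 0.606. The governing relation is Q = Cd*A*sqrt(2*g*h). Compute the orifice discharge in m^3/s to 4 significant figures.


Q = 0.606 * 0.02413 * sqrt(2*9.81*2.388) = 0.1001 m^3/s
Therefore the orifice discharge = 0.1001 m^3/s.


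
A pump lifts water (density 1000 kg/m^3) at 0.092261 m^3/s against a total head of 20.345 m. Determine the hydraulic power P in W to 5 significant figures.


Approach: apply the hydraulic power relation, P = rho*g*Q*H.
P = 1000 * 9.81 * 0.092261 * 20.345 = 18414 W
Therefore the hydraulic power P = 18414 W.


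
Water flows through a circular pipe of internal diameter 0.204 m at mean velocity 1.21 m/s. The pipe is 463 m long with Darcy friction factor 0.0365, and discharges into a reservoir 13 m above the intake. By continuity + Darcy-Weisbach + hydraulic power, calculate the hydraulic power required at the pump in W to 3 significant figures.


Approach: apply continuity + Darcy-Weisbach + hydraulic power, Q = A*v; hf = f*(L/D)*(v^2/(2g)); H = static + hf; P = rho*g*Q*H.
Step 1 — flow rate (continuity, Q = A*v):
  A = pi*(0.204/2)^2 = 0.032685 m^2
  Q = 0.032685 * 1.21 = 0.039549 m^3/s
Step 2 — friction head loss (Darcy-Weisbach):
  hf = 0.0365 * (463/0.204) * (1.21^2 / (2*9.81))
  hf = 6.1818 m
Step 3 — total head: H = 13 + 6.1818 = 19.182 m
Step 4 — hydraulic power (P = rho*g*Q*H):
  P = 1000 * 9.81 * 0.039549 * 19.182 = 7440 W
Therefore the hydraulic power required at the pump = 7440 W.


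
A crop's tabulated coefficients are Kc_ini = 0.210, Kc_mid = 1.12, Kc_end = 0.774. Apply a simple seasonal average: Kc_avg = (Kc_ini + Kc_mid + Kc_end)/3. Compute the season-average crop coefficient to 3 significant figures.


Kc_avg = (0.210 + 1.12 + 0.774)/3 = 0.701
Therefore the season-average crop coefficient = 0.701.


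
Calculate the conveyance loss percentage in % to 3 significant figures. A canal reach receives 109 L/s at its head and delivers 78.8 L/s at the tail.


Approach: apply the conveyance loss ratio, loss% = ((Q_head - Q_tail)/Q_head)*100.
loss = ((109 - 78.8)/109)*100 = 27.7 %
Therefore the conveyance loss percentage = 27.7 %.


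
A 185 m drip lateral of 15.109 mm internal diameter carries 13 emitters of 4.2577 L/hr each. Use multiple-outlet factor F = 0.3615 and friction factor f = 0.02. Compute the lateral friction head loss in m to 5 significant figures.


Approach: apply Darcy-Weisbach with the multiple-outlet F-factor, Q = n*q/(3600*1000) m^3/s; v = Q/A; hf = F*f*(L/D)*(v^2/(2g)).
Q = 13*4.2577/(3600*1000) = 1.537503e-05 m^3/s
A = pi*(15.109e-3/2)^2 = 1.792922e-04 m^2, so v = Q/A = 0.08575404 m/s
hf = 0.3615*0.02*(185/0.015109)*(0.08575404^2/(2*9.81)) = 0.033181 m
Therefore the lateral friction head loss = 0.033181 m.


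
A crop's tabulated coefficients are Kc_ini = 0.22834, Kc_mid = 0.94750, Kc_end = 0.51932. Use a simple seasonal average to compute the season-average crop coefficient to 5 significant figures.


Approach: apply a simple seasonal average, Kc_avg = (Kc_ini + Kc_mid + Kc_end)/3.
Kc_avg = (0.22834 + 0.94750 + 0.51932)/3 = 0.56505
Therefore the season-average crop coefficient = 0.56505.


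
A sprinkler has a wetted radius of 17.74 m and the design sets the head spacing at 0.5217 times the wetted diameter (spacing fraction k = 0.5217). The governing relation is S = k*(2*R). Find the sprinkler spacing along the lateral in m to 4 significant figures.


S = 0.5217 * (2 * 17.74) = 18.51 m
Therefore the sprinkler spacing along the lateral = 18.51 m.


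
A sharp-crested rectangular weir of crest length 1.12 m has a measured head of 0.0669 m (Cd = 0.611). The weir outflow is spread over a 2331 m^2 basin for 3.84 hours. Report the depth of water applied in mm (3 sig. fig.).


Approach: apply the rectangular weir equation with a volume-to-depth conversion, Q = (2/3)*Cd*L*sqrt(2g)*H^1.5; d = Q*t/A * 1000.
Step 1 — weir discharge:
  Q = (2/3)*0.611*1.12*sqrt(2*9.81)*0.0669^1.5 = 0.034967 m^3/s
Step 2 — volume: V = 0.034967 * 3.84*3600 = 483.38 m^3
Step 3 — depth: d = V/A * 1000 = 483.38/2331 * 1000 = 207 mm
Therefore the depth of water applied = 207 mm.


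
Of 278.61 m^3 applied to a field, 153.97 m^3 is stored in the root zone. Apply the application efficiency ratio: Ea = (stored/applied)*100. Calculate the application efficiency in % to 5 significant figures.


Ea = (153.97/278.61)*100 = 55.264 %
Therefore the application efficiency = 55.264 %.


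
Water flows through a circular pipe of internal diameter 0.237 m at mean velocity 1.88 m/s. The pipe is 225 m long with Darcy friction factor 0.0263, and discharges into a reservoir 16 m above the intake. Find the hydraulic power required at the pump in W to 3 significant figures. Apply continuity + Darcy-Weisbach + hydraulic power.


Approach: apply continuity + Darcy-Weisbach + hydraulic power, Q = A*v; hf = f*(L/D)*(v^2/(2g)); H = static + hf; P = rho*g*Q*H.
Step 1 — flow rate (continuity, Q = A*v):
  A = pi*(0.237/2)^2 = 0.044115 m^2
  Q = 0.044115 * 1.88 = 0.082936 m^3/s
Step 2 — friction head loss (Darcy-Weisbach):
  hf = 0.0263 * (225/0.237) * (1.88^2 / (2*9.81))
  hf = 4.4979 m
Step 3 — total head: H = 16 + 4.4979 = 20.498 m
Step 4 — hydraulic power (P = rho*g*Q*H):
  P = 1000 * 9.81 * 0.082936 * 20.498 = 16700 W
Therefore the hydraulic power required at the pump = 16700 W.


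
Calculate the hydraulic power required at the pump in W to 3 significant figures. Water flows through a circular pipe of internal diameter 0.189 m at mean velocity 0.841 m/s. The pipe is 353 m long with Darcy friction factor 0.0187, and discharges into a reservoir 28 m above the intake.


Approach: apply continuity + Darcy-Weisbach + hydraulic power, Q = A*v; hf = f*(L/D)*(v^2/(2g)); H = static + hf; P = rho*g*Q*H.
Step 1 — flow rate (continuity, Q = A*v):
  A = pi*(0.189/2)^2 = 0.028055 m^2
  Q = 0.028055 * 0.841 = 0.023594 m^3/s
Step 2 — friction head loss (Darcy-Weisbach):
  hf = 0.0187 * (353/0.189) * (0.841^2 / (2*9.81))
  hf = 1.2591 m
Step 3 — total head: H = 28 + 1.2591 = 29.259 m
Step 4 — hydraulic power (P = rho*g*Q*H):
  P = 1000 * 9.81 * 0.023594 * 29.259 = 6770 W
Therefore the hydraulic power required at the pump = 6770 W.


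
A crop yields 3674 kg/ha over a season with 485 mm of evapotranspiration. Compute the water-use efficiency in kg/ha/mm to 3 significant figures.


Approach: apply the water-use efficiency ratio, WUE = yield/ET.
WUE = 3674 / 485 = 7.58 kg/ha/mm
Therefore the water-use efficiency = 7.58 kg/ha/mm.


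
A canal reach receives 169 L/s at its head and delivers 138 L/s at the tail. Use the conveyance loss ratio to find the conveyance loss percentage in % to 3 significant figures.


Approach: apply the conveyance loss ratio, loss% = ((Q_head - Q_tail)/Q_head)*100.
loss = ((169 - 138)/169)*100 = 18.3 %
Therefore the conveyance loss percentage = 18.3 %.


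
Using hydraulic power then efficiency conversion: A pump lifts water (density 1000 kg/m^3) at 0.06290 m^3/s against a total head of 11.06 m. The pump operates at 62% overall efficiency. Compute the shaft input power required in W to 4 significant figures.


Approach: apply hydraulic power then efficiency conversion, P = rho*g*Q*H; P_in = P/eta.
Step 1 — hydraulic power (P = rho*g*Q*H):
  P = 1000 * 9.81 * 0.06290 * 11.06 = 6824.56 W
Step 2 — input power: P_in = P/eta = 6824.56 / 0.62 = 11010 W
Therefore the shaft input power required = 11010 W.


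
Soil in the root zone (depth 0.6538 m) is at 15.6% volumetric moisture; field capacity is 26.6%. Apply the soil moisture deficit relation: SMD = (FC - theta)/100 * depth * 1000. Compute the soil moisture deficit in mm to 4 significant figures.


SMD = (26.6 - 15.6)/100 * 0.6538 * 1000 = 71.92 mm
Therefore the soil moisture deficit = 71.92 mm.


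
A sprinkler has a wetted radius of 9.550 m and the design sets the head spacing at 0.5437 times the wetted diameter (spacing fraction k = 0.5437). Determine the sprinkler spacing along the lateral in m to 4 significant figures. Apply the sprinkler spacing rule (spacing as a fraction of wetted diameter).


Approach: apply the sprinkler spacing rule (spacing as a fraction of wetted diameter), S = k*(2*R).
S = 0.5437 * (2 * 9.550) = 10.38 m
Therefore the sprinkler spacing along the lateral = 10.38 m.


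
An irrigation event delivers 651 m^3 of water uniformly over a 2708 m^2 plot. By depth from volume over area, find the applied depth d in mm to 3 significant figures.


Approach: apply depth from volume over area, d = (V/A)*1000.
d = (651 / 2708) * 1000 = 240 mm
Therefore the applied depth d = 240 mm.


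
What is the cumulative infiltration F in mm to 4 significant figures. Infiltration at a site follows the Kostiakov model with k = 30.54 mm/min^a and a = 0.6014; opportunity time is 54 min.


Approach: apply the Kostiakov infiltration equation, F = k*t^a.
F = 30.54 * 54^0.6014 = 336.3 mm
Therefore the cumulative infiltration F = 336.3 mm.


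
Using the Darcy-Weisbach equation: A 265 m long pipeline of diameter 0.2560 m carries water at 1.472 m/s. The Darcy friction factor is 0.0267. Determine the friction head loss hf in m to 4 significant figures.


Approach: apply the Darcy-Weisbach equation, hf = f*(L/D)*(v^2/(2g)).
hf = 0.0267 * (265/0.2560) * (1.472^2 / (2*9.81))
hf = 3.052 m
Therefore the friction head loss hf = 3.052 m.


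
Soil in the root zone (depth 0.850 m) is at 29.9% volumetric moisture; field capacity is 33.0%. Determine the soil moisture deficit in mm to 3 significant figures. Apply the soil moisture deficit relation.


Approach: apply the soil moisture deficit relation, SMD = (FC - theta)/100 * depth * 1000.
SMD = (33.0 - 29.9)/100 * 0.850 * 1000 = 26.4 mm
Therefore the soil moisture deficit = 26.4 mm.


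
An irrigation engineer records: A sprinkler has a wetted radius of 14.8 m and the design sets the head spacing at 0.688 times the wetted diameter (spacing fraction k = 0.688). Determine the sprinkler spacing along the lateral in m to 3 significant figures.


Approach: apply the sprinkler spacing rule (spacing as a fraction of wetted diameter), S = k*(2*R).
S = 0.688 * (2 * 14.8) = 20.4 m
Therefore the sprinkler spacing along the lateral = 20.4 m.


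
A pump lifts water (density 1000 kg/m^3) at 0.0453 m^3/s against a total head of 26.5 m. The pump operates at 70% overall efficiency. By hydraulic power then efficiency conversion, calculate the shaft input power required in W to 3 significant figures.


Approach: apply hydraulic power then efficiency conversion, P = rho*g*Q*H; P_in = P/eta.
Step 1 — hydraulic power (P = rho*g*Q*H):
  P = 1000 * 9.81 * 0.0453 * 26.5 = 11776 W
Step 2 — input power: P_in = P/eta = 11776 / 0.7 = 16800 W
Therefore the shaft input power required = 16800 W.


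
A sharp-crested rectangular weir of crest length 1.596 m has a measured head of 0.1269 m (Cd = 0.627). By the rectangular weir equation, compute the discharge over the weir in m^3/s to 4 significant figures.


Approach: apply the rectangular weir equation, Q = (2/3)*Cd*L*sqrt(2g)*H^1.5.
Q = (2/3)*0.627*1.596*sqrt(2*9.81)*0.1269^1.5 = 0.1336 m^3/s
Therefore the discharge over the weir = 0.1336 m^3/s.


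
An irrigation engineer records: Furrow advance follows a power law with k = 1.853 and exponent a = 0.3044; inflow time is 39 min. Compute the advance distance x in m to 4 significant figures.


Approach: apply the power-law advance function, x = k*t^a.
x = 1.853 * 39^0.3044 = 5.652 m
Therefore the advance distance x = 5.652 m.


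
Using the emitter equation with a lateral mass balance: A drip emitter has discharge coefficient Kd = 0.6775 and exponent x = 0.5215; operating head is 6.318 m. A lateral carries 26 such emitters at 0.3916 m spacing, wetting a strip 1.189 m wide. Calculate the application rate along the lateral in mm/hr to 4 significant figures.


Approach: apply the emitter equation with a lateral mass balance, q = Kd*h^x; Q = n*q; rate = Q/(n*spacing*width).
Step 1 — single emitter flow (q = Kd*h^x):
  q = 0.6775 * 6.318^0.5215 = 1.77179 L/hr
Step 2 — total lateral flow: Q = 26 * 1.77179 = 46.0665 L/hr
Step 3 — wetted area: A = 26 * 0.3916 * 1.189 = 12.1059 m^2
Step 4 — application rate: Q/A = 46.0665/12.1059 = 3.805 mm/hr
Therefore the application rate along the lateral = 3.805 mm/hr.


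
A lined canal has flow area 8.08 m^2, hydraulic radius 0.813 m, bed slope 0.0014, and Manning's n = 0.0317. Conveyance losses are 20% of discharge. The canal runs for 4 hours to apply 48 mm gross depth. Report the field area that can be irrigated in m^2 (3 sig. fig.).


Approach: apply Manning's equation with a conveyance and depth budget, Q = (1/n)*A*R^(2/3)*S^(1/2); Q_field = Q*(1-loss); Area = Q_field*t/(d/1000).
Step 1 — canal discharge (Manning's equation):
  Q = (1/0.0317) * 8.08 * 0.813^(2/3) * 0.0014^(1/2) = 8.3076 m^3/s
Step 2 — delivered flow: Q_field = 8.3076*(1 - 20/100) = 6.6461 m^3/s
Step 3 — volume delivered: V = 6.6461 * 4*3600 = 95704 m^3
Step 4 — area served: A = V / (depth/1000) = 95704 / 0.048 = 1990000 m^2
Therefore the field area that can be irrigated = 1990000 m^2.


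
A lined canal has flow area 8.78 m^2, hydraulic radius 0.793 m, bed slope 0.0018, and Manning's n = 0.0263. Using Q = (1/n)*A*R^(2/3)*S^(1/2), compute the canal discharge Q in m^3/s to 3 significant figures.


Q = (1/0.0263) * 8.78 * 0.793^(2/3) * 0.0018^(1/2) = 12.1 m^3/s
Therefore the canal discharge Q = 12.1 m^3/s.


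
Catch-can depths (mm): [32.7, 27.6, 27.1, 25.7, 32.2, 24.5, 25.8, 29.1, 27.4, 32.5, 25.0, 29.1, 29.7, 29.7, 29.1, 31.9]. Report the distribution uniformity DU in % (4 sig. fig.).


Approach: apply the low-quarter distribution uniformity, DU = (mean of lowest quarter of readings / overall mean)*100.
sorted lowest 4 of 16: [24.5, 25.0, 25.7, 25.8] -> mean = 25.2500 mm
overall mean = 28.6938 mm
DU = (25.2500/28.6938)*100 = 88.00 %
Therefore the distribution uniformity DU = 88.00 %.


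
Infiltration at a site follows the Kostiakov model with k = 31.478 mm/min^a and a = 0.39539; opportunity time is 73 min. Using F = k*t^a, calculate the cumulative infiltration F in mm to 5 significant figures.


F = 31.478 * 73^0.39539 = 171.69 mm
Therefore the cumulative infiltration F = 171.69 mm.


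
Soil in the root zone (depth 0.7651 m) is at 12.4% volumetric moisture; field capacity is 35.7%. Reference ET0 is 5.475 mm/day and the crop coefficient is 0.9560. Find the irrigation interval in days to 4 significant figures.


Approach: apply soil-water budget scheduling, SMD = (FC-theta)/100*depth*1000; ETc = ET0*Kc; interval = SMD/ETc.
Step 1 — soil moisture deficit:
  SMD = (35.7 - 12.4)/100 * 0.7651 * 1000 = 178.268 mm
Step 2 — daily crop ET (ETc = ET0*Kc):
  ETc = 5.475 * 0.9560 = 5.23410 mm/day
Step 3 — irrigation interval (SMD/ETc):
  interval = 178.268 / 5.23410 = 34.06 days
Therefore the irrigation interval = 34.06 days.


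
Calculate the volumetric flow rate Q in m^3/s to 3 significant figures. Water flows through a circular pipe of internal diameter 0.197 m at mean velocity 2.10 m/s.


Approach: apply the continuity equation for pipe flow, Q = A * v with A = pi*(D/2)^2.
A = pi*(0.197/2)^2 = 0.030481 m^2
Q = 0.030481 * 2.10 = 0.0640 m^3/s
Therefore the volumetric flow rate Q = 0.0640 m^3/s.


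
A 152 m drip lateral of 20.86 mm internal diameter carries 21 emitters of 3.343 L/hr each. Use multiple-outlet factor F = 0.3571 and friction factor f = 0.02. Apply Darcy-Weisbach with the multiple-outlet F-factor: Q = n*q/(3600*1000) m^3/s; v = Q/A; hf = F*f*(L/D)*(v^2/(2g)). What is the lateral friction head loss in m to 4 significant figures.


Q = 21*3.343/(3600*1000) = 1.95008e-05 m^3/s
A = pi*(20.86e-3/2)^2 = 3.41758e-04 m^2, so v = Q/A = 0.0570604 m/s
hf = 0.3571*0.02*(152/0.02086)*(0.0570604^2/(2*9.81)) = 0.008636 m
Therefore the lateral friction head loss = 0.008636 m.


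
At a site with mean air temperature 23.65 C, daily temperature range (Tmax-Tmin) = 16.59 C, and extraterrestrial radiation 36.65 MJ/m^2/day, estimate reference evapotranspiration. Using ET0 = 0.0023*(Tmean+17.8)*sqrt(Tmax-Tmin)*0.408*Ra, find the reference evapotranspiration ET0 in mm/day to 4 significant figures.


ET0 = 0.0023*(23.65+17.8)*sqrt(16.59)*0.408*36.65 = 5.806 mm/day
Therefore the reference evapotranspiration ET0 = 5.806 mm/day.


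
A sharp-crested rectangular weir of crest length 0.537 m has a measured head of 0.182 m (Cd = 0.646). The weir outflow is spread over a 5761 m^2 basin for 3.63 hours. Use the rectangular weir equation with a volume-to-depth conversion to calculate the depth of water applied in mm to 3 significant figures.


Approach: apply the rectangular weir equation with a volume-to-depth conversion, Q = (2/3)*Cd*L*sqrt(2g)*H^1.5; d = Q*t/A * 1000.
Step 1 — weir discharge:
  Q = (2/3)*0.646*0.537*sqrt(2*9.81)*0.182^1.5 = 0.079538 m^3/s
Step 2 — volume: V = 0.079538 * 3.63*3600 = 1039.4 m^3
Step 3 — depth: d = V/A * 1000 = 1039.4/5761 * 1000 = 180 mm
Therefore the depth of water applied = 180 mm.


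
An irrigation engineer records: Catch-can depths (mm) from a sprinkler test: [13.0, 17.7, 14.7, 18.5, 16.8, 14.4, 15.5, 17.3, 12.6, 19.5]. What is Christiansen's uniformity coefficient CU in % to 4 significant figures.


Approach: apply Christiansen's uniformity coefficient, CU = (1 - mean_abs_deviation/mean)*100.
mean = 16.0000 mm
mean |d_i - mean| = 1.96000 mm
CU = (1 - 1.96000/16.0000)*100 = 87.75 %
Therefore Christiansen's uniformity coefficient CU = 87.75 %.


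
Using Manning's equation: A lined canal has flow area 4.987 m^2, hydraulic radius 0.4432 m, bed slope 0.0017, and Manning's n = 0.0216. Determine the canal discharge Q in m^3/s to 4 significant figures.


Approach: apply Manning's equation, Q = (1/n)*A*R^(2/3)*S^(1/2).
Q = (1/0.0216) * 4.987 * 0.4432^(2/3) * 0.0017^(1/2) = 5.534 m^3/s
Therefore the canal discharge Q = 5.534 m^3/s.


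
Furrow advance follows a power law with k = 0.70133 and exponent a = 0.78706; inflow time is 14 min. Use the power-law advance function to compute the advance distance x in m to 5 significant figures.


Approach: apply the power-law advance function, x = k*t^a.
x = 0.70133 * 14^0.78706 = 5.5975 m
Therefore the advance distance x = 5.5975 m.


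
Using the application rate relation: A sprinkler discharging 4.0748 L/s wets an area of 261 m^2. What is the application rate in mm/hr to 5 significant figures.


Approach: apply the application rate relation, rate = (Q/A)*3600.
rate = (4.0748 / 261) * 3600 = 56.204 mm/hr
Therefore the application rate = 56.204 mm/hr.


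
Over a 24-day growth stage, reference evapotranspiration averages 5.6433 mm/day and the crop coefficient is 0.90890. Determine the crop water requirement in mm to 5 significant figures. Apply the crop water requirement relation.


Approach: apply the crop water requirement relation, CWR = ET0 * Kc * days.
CWR = 5.6433 * 0.90890 * 24 = 123.10 mm
Therefore the crop water requirement = 123.10 mm.


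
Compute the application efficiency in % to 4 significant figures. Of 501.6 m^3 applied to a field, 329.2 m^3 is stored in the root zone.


Approach: apply the application efficiency ratio, Ea = (stored/applied)*100.
Ea = (329.2/501.6)*100 = 65.63 %
Therefore the application efficiency = 65.63 %.


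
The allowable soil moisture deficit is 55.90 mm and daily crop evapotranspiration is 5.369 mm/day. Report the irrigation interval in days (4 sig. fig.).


Approach: apply the irrigation interval relation, interval = SMD / ETc.
interval = 55.90 / 5.369 = 10.41 days
Therefore the irrigation interval = 10.41 days.


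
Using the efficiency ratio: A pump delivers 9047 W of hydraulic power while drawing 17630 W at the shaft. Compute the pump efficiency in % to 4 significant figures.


Approach: apply the efficiency ratio, eta = (P_out/P_in)*100.
eta = (9047 / 17630) * 100 = 51.32 %
Therefore the pump efficiency = 51.32 %.


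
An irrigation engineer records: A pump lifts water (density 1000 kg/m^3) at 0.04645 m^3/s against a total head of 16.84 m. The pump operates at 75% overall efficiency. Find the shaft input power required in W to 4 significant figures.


Approach: apply hydraulic power then efficiency conversion, P = rho*g*Q*H; P_in = P/eta.
Step 1 — hydraulic power (P = rho*g*Q*H):
  P = 1000 * 9.81 * 0.04645 * 16.84 = 7673.56 W
Step 2 — input power: P_in = P/eta = 7673.56 / 0.75 = 10230 W
Therefore the shaft input power required = 10230 W.


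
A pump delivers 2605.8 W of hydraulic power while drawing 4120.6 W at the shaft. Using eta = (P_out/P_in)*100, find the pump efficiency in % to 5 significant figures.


eta = (2605.8 / 4120.6) * 100 = 63.238 %
Therefore the pump efficiency = 63.238 %.


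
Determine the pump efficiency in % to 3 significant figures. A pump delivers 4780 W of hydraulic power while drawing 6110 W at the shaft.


Approach: apply the efficiency ratio, eta = (P_out/P_in)*100.
eta = (4780 / 6110) * 100 = 78.2 %
Therefore the pump efficiency = 78.2 %.


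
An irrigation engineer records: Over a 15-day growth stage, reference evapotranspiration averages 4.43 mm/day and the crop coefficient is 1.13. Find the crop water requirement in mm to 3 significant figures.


Approach: apply the crop water requirement relation, CWR = ET0 * Kc * days.
CWR = 4.43 * 1.13 * 15 = 75.1 mm
Therefore the crop water requirement = 75.1 mm.


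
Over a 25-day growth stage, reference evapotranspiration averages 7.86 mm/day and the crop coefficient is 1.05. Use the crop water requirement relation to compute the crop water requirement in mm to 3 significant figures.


Approach: apply the crop water requirement relation, CWR = ET0 * Kc * days.
CWR = 7.86 * 1.05 * 25 = 206 mm
Therefore the crop water requirement = 206 mm.


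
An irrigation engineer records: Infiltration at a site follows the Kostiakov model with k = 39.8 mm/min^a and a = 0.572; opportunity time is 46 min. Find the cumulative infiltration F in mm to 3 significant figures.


Approach: apply the Kostiakov infiltration equation, F = k*t^a.
F = 39.8 * 46^0.572 = 356 mm
Therefore the cumulative infiltration F = 356 mm.


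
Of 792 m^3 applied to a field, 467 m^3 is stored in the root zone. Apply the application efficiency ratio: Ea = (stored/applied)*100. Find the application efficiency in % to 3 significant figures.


Ea = (467/792)*100 = 59.0 %
Therefore the application efficiency = 59.0 %.


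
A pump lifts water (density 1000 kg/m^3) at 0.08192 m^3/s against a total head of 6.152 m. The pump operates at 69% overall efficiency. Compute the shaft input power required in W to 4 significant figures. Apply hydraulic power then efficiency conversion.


Approach: apply hydraulic power then efficiency conversion, P = rho*g*Q*H; P_in = P/eta.
Step 1 — hydraulic power (P = rho*g*Q*H):
  P = 1000 * 9.81 * 0.08192 * 6.152 = 4943.96 W
Step 2 — input power: P_in = P/eta = 4943.96 / 0.69 = 7165 W
Therefore the shaft input power required = 7165 W.


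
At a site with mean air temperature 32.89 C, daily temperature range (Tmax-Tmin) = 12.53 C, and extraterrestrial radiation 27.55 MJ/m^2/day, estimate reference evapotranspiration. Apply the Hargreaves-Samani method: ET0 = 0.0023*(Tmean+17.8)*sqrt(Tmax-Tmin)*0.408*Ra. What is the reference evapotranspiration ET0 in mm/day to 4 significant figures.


ET0 = 0.0023*(32.89+17.8)*sqrt(12.53)*0.408*27.55 = 4.639 mm/day
Therefore the reference evapotranspiration ET0 = 4.639 mm/day.


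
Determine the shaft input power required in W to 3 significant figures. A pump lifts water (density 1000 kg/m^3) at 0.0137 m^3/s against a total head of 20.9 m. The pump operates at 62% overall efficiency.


Approach: apply hydraulic power then efficiency conversion, P = rho*g*Q*H; P_in = P/eta.
Step 1 — hydraulic power (P = rho*g*Q*H):
  P = 1000 * 9.81 * 0.0137 * 20.9 = 2808.9 W
Step 2 — input power: P_in = P/eta = 2808.9 / 0.62 = 4530 W
Therefore the shaft input power required = 4530 W.


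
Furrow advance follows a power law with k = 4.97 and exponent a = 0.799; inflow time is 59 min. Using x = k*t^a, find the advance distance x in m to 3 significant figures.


x = 4.97 * 59^0.799 = 129 m
Therefore the advance distance x = 129 m.


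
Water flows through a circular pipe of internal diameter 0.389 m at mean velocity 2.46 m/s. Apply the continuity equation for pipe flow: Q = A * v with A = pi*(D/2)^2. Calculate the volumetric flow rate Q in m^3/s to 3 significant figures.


A = pi*(0.389/2)^2 = 0.11885 m^2
Q = 0.11885 * 2.46 = 0.292 m^3/s
Therefore the volumetric flow rate Q = 0.292 m^3/s.


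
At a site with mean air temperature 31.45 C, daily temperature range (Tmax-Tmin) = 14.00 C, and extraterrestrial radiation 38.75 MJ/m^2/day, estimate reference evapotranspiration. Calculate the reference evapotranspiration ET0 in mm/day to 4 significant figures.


Approach: apply the Hargreaves-Samani method, ET0 = 0.0023*(Tmean+17.8)*sqrt(Tmax-Tmin)*0.408*Ra.
ET0 = 0.0023*(31.45+17.8)*sqrt(14.00)*0.408*38.75 = 6.701 mm/day
Therefore the reference evapotranspiration ET0 = 6.701 mm/day.
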